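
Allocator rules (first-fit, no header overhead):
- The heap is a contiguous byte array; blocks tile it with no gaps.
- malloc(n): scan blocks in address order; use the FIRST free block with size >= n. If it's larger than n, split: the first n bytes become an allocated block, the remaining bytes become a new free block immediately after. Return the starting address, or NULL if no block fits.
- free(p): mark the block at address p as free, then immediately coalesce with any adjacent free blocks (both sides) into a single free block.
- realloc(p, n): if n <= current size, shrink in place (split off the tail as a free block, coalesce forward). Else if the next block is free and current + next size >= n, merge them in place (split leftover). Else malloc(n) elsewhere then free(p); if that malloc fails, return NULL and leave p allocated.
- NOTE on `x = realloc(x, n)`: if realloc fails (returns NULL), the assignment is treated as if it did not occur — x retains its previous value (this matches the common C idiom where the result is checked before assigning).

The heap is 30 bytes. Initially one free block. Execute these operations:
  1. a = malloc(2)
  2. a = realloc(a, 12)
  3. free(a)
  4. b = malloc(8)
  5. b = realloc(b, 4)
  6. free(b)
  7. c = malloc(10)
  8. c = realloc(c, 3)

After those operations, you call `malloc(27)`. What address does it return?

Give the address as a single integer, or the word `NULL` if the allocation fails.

Answer: 3

Derivation:
Op 1: a = malloc(2) -> a = 0; heap: [0-1 ALLOC][2-29 FREE]
Op 2: a = realloc(a, 12) -> a = 0; heap: [0-11 ALLOC][12-29 FREE]
Op 3: free(a) -> (freed a); heap: [0-29 FREE]
Op 4: b = malloc(8) -> b = 0; heap: [0-7 ALLOC][8-29 FREE]
Op 5: b = realloc(b, 4) -> b = 0; heap: [0-3 ALLOC][4-29 FREE]
Op 6: free(b) -> (freed b); heap: [0-29 FREE]
Op 7: c = malloc(10) -> c = 0; heap: [0-9 ALLOC][10-29 FREE]
Op 8: c = realloc(c, 3) -> c = 0; heap: [0-2 ALLOC][3-29 FREE]
malloc(27): first-fit scan over [0-2 ALLOC][3-29 FREE] -> 3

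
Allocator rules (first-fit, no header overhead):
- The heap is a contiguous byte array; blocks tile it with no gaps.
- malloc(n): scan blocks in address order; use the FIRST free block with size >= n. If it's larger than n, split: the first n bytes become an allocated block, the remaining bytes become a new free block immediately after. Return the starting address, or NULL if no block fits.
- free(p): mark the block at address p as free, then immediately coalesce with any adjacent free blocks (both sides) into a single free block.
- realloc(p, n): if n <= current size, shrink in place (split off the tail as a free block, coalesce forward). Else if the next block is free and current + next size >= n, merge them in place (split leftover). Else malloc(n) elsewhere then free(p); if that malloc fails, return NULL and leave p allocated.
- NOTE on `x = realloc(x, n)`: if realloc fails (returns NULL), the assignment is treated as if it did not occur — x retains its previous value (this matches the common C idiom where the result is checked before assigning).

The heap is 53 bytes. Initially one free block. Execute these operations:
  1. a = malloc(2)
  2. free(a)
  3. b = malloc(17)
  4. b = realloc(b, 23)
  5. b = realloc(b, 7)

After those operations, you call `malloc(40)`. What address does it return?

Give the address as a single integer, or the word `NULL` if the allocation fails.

Op 1: a = malloc(2) -> a = 0; heap: [0-1 ALLOC][2-52 FREE]
Op 2: free(a) -> (freed a); heap: [0-52 FREE]
Op 3: b = malloc(17) -> b = 0; heap: [0-16 ALLOC][17-52 FREE]
Op 4: b = realloc(b, 23) -> b = 0; heap: [0-22 ALLOC][23-52 FREE]
Op 5: b = realloc(b, 7) -> b = 0; heap: [0-6 ALLOC][7-52 FREE]
malloc(40): first-fit scan over [0-6 ALLOC][7-52 FREE] -> 7

Answer: 7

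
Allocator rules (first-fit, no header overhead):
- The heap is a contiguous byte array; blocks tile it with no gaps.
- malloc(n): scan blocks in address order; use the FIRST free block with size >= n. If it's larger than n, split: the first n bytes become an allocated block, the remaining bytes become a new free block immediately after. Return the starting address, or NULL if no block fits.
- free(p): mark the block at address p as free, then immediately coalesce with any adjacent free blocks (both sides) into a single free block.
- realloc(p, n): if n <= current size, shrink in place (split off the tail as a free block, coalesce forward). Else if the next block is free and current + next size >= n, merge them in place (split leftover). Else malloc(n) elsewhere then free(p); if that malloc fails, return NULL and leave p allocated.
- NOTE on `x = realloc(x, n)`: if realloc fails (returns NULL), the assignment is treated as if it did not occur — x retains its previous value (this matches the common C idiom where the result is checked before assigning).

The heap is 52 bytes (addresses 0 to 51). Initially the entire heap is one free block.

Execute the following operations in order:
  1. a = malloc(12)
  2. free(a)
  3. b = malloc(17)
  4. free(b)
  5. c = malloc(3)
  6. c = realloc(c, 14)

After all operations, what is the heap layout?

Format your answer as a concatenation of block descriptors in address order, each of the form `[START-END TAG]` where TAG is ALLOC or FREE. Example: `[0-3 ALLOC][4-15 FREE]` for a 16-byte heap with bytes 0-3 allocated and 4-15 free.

Answer: [0-13 ALLOC][14-51 FREE]

Derivation:
Op 1: a = malloc(12) -> a = 0; heap: [0-11 ALLOC][12-51 FREE]
Op 2: free(a) -> (freed a); heap: [0-51 FREE]
Op 3: b = malloc(17) -> b = 0; heap: [0-16 ALLOC][17-51 FREE]
Op 4: free(b) -> (freed b); heap: [0-51 FREE]
Op 5: c = malloc(3) -> c = 0; heap: [0-2 ALLOC][3-51 FREE]
Op 6: c = realloc(c, 14) -> c = 0; heap: [0-13 ALLOC][14-51 FREE]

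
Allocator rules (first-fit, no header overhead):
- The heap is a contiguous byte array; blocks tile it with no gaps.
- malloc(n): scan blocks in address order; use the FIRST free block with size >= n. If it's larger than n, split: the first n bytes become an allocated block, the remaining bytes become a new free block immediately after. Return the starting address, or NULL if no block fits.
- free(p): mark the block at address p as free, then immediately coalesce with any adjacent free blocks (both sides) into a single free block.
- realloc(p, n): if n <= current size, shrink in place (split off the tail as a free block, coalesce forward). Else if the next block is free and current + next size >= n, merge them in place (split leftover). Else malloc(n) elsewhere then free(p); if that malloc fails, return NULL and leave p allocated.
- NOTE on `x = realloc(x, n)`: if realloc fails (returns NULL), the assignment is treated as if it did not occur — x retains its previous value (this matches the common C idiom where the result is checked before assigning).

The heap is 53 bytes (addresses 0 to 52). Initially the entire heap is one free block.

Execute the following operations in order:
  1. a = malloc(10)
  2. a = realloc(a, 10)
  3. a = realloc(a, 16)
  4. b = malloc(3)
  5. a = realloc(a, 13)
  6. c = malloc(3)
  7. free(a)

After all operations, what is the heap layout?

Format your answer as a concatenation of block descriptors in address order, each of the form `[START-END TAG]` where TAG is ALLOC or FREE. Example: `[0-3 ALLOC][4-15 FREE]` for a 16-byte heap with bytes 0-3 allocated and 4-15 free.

Op 1: a = malloc(10) -> a = 0; heap: [0-9 ALLOC][10-52 FREE]
Op 2: a = realloc(a, 10) -> a = 0; heap: [0-9 ALLOC][10-52 FREE]
Op 3: a = realloc(a, 16) -> a = 0; heap: [0-15 ALLOC][16-52 FREE]
Op 4: b = malloc(3) -> b = 16; heap: [0-15 ALLOC][16-18 ALLOC][19-52 FREE]
Op 5: a = realloc(a, 13) -> a = 0; heap: [0-12 ALLOC][13-15 FREE][16-18 ALLOC][19-52 FREE]
Op 6: c = malloc(3) -> c = 13; heap: [0-12 ALLOC][13-15 ALLOC][16-18 ALLOC][19-52 FREE]
Op 7: free(a) -> (freed a); heap: [0-12 FREE][13-15 ALLOC][16-18 ALLOC][19-52 FREE]

Answer: [0-12 FREE][13-15 ALLOC][16-18 ALLOC][19-52 FREE]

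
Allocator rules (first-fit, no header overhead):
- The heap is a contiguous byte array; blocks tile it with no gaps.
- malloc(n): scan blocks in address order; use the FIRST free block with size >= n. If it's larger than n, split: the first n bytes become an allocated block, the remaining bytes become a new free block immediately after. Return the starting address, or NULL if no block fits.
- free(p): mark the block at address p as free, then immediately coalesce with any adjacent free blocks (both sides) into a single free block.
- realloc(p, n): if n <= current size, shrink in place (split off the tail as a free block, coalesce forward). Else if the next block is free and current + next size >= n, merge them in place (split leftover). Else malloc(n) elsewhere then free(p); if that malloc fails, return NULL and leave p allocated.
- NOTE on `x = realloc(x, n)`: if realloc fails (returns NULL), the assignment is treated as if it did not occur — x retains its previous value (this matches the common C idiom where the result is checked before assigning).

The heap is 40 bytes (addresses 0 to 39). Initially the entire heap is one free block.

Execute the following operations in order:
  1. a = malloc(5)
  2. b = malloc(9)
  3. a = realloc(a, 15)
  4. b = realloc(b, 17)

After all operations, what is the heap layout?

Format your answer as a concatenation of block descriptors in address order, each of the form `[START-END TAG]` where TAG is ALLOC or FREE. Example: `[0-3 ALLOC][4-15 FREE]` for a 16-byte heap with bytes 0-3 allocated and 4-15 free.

Answer: [0-4 FREE][5-13 ALLOC][14-28 ALLOC][29-39 FREE]

Derivation:
Op 1: a = malloc(5) -> a = 0; heap: [0-4 ALLOC][5-39 FREE]
Op 2: b = malloc(9) -> b = 5; heap: [0-4 ALLOC][5-13 ALLOC][14-39 FREE]
Op 3: a = realloc(a, 15) -> a = 14; heap: [0-4 FREE][5-13 ALLOC][14-28 ALLOC][29-39 FREE]
Op 4: b = realloc(b, 17) -> NULL (b unchanged); heap: [0-4 FREE][5-13 ALLOC][14-28 ALLOC][29-39 FREE]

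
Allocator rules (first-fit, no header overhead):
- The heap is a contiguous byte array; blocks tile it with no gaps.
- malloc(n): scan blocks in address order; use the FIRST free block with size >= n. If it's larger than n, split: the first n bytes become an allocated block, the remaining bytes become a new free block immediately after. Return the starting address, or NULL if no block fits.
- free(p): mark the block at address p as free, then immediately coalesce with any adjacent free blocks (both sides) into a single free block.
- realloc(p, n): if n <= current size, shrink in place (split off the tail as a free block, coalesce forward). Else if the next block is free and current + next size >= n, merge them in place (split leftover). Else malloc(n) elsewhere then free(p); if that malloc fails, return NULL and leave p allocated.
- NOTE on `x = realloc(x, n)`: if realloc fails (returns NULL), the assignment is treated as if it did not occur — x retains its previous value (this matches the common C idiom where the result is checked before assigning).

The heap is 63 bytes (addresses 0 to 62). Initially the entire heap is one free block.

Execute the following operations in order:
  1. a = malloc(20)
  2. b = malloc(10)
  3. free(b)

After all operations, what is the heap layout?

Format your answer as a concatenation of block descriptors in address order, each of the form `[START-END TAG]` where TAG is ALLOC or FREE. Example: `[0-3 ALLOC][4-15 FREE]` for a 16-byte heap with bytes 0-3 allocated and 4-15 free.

Answer: [0-19 ALLOC][20-62 FREE]

Derivation:
Op 1: a = malloc(20) -> a = 0; heap: [0-19 ALLOC][20-62 FREE]
Op 2: b = malloc(10) -> b = 20; heap: [0-19 ALLOC][20-29 ALLOC][30-62 FREE]
Op 3: free(b) -> (freed b); heap: [0-19 ALLOC][20-62 FREE]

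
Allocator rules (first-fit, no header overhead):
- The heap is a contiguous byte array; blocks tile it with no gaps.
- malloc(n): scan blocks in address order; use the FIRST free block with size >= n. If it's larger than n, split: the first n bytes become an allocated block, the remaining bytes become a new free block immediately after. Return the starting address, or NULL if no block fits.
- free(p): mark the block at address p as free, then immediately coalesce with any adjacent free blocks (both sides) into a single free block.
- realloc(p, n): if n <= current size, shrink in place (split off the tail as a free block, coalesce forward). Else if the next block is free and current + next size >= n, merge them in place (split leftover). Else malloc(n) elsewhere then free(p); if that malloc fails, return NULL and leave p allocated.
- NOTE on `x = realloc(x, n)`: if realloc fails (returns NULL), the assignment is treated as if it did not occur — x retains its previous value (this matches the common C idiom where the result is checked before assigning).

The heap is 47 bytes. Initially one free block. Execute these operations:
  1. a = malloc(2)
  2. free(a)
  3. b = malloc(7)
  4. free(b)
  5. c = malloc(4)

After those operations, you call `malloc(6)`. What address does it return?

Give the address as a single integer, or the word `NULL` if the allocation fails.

Answer: 4

Derivation:
Op 1: a = malloc(2) -> a = 0; heap: [0-1 ALLOC][2-46 FREE]
Op 2: free(a) -> (freed a); heap: [0-46 FREE]
Op 3: b = malloc(7) -> b = 0; heap: [0-6 ALLOC][7-46 FREE]
Op 4: free(b) -> (freed b); heap: [0-46 FREE]
Op 5: c = malloc(4) -> c = 0; heap: [0-3 ALLOC][4-46 FREE]
malloc(6): first-fit scan over [0-3 ALLOC][4-46 FREE] -> 4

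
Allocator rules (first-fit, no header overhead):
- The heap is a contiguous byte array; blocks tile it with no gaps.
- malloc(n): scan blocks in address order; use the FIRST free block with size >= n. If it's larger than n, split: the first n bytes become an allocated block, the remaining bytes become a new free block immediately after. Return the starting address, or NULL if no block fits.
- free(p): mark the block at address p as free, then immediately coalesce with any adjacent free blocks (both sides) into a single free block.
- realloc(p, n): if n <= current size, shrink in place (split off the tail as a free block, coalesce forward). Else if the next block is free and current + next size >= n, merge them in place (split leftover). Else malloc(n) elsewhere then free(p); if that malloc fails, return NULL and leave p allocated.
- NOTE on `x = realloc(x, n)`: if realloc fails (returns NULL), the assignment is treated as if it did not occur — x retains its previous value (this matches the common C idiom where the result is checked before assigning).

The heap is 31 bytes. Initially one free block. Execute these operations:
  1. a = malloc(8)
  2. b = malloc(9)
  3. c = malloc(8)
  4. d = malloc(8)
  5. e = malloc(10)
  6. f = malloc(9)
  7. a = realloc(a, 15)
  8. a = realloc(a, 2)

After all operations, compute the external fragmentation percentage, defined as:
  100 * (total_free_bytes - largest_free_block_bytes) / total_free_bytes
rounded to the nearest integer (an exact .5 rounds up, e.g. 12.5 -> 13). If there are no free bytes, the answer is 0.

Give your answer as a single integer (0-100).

Answer: 50

Derivation:
Op 1: a = malloc(8) -> a = 0; heap: [0-7 ALLOC][8-30 FREE]
Op 2: b = malloc(9) -> b = 8; heap: [0-7 ALLOC][8-16 ALLOC][17-30 FREE]
Op 3: c = malloc(8) -> c = 17; heap: [0-7 ALLOC][8-16 ALLOC][17-24 ALLOC][25-30 FREE]
Op 4: d = malloc(8) -> d = NULL; heap: [0-7 ALLOC][8-16 ALLOC][17-24 ALLOC][25-30 FREE]
Op 5: e = malloc(10) -> e = NULL; heap: [0-7 ALLOC][8-16 ALLOC][17-24 ALLOC][25-30 FREE]
Op 6: f = malloc(9) -> f = NULL; heap: [0-7 ALLOC][8-16 ALLOC][17-24 ALLOC][25-30 FREE]
Op 7: a = realloc(a, 15) -> NULL (a unchanged); heap: [0-7 ALLOC][8-16 ALLOC][17-24 ALLOC][25-30 FREE]
Op 8: a = realloc(a, 2) -> a = 0; heap: [0-1 ALLOC][2-7 FREE][8-16 ALLOC][17-24 ALLOC][25-30 FREE]
Free blocks: [6 6] total_free=12 largest=6 -> 100*(12-6)/12 = 600/12 = 50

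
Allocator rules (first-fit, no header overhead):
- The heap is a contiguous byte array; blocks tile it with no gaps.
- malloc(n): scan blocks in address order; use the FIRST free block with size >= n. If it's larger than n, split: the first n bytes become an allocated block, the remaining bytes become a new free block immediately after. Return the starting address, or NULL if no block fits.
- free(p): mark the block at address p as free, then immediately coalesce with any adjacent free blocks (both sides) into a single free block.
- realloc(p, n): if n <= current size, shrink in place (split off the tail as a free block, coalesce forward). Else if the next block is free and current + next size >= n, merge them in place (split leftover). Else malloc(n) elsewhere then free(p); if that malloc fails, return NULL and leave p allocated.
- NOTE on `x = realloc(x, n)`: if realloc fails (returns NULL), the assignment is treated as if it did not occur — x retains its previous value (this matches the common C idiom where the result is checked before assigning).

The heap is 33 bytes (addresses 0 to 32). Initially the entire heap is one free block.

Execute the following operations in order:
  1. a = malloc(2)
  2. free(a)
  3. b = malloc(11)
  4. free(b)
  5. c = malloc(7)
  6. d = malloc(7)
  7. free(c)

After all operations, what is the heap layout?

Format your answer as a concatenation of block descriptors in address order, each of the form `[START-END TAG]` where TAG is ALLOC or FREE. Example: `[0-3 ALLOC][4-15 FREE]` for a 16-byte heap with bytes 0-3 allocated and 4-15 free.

Answer: [0-6 FREE][7-13 ALLOC][14-32 FREE]

Derivation:
Op 1: a = malloc(2) -> a = 0; heap: [0-1 ALLOC][2-32 FREE]
Op 2: free(a) -> (freed a); heap: [0-32 FREE]
Op 3: b = malloc(11) -> b = 0; heap: [0-10 ALLOC][11-32 FREE]
Op 4: free(b) -> (freed b); heap: [0-32 FREE]
Op 5: c = malloc(7) -> c = 0; heap: [0-6 ALLOC][7-32 FREE]
Op 6: d = malloc(7) -> d = 7; heap: [0-6 ALLOC][7-13 ALLOC][14-32 FREE]
Op 7: free(c) -> (freed c); heap: [0-6 FREE][7-13 ALLOC][14-32 FREE]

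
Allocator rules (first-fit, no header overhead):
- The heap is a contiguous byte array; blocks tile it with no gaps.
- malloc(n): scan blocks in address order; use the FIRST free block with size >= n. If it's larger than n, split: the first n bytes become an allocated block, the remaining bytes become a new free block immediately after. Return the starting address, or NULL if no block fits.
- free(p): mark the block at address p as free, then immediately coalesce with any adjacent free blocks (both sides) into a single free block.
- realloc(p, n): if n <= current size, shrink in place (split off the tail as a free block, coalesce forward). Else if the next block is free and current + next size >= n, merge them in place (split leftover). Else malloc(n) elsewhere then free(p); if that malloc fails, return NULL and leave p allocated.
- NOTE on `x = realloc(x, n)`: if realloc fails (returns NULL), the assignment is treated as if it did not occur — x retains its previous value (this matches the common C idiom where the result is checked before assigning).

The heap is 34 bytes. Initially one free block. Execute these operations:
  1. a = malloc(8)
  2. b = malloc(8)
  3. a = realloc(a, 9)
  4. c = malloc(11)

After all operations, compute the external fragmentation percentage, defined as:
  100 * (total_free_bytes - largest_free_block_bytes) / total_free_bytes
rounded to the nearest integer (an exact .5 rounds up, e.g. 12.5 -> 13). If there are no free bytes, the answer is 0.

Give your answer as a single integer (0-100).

Answer: 47

Derivation:
Op 1: a = malloc(8) -> a = 0; heap: [0-7 ALLOC][8-33 FREE]
Op 2: b = malloc(8) -> b = 8; heap: [0-7 ALLOC][8-15 ALLOC][16-33 FREE]
Op 3: a = realloc(a, 9) -> a = 16; heap: [0-7 FREE][8-15 ALLOC][16-24 ALLOC][25-33 FREE]
Op 4: c = malloc(11) -> c = NULL; heap: [0-7 FREE][8-15 ALLOC][16-24 ALLOC][25-33 FREE]
Free blocks: [8 9] total_free=17 largest=9 -> 100*(17-9)/17 = 800/17 ≈ 47.059 -> rounds to 47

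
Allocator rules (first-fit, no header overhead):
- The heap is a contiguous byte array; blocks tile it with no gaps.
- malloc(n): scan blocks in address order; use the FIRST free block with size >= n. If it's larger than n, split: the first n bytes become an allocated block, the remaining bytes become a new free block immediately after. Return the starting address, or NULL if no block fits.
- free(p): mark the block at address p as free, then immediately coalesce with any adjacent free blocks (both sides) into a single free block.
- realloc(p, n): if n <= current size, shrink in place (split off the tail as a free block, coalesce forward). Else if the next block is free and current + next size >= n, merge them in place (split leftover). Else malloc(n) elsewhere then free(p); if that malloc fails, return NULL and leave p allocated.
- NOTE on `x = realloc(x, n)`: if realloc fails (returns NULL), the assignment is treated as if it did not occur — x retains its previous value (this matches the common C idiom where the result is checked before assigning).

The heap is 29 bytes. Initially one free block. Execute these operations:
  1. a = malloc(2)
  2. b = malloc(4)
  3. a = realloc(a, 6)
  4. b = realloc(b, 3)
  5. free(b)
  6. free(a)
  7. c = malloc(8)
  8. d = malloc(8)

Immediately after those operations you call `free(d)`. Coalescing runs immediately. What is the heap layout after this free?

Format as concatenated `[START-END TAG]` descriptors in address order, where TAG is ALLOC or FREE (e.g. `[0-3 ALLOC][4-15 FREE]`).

Answer: [0-7 ALLOC][8-28 FREE]

Derivation:
Op 1: a = malloc(2) -> a = 0; heap: [0-1 ALLOC][2-28 FREE]
Op 2: b = malloc(4) -> b = 2; heap: [0-1 ALLOC][2-5 ALLOC][6-28 FREE]
Op 3: a = realloc(a, 6) -> a = 6; heap: [0-1 FREE][2-5 ALLOC][6-11 ALLOC][12-28 FREE]
Op 4: b = realloc(b, 3) -> b = 2; heap: [0-1 FREE][2-4 ALLOC][5-5 FREE][6-11 ALLOC][12-28 FREE]
Op 5: free(b) -> (freed b); heap: [0-5 FREE][6-11 ALLOC][12-28 FREE]
Op 6: free(a) -> (freed a); heap: [0-28 FREE]
Op 7: c = malloc(8) -> c = 0; heap: [0-7 ALLOC][8-28 FREE]
Op 8: d = malloc(8) -> d = 8; heap: [0-7 ALLOC][8-15 ALLOC][16-28 FREE]
free(d): d = 8 -> block [8-15 ALLOC]; mark free, coalesce with adjacent free neighbors -> [0-7 ALLOC][8-28 FREE]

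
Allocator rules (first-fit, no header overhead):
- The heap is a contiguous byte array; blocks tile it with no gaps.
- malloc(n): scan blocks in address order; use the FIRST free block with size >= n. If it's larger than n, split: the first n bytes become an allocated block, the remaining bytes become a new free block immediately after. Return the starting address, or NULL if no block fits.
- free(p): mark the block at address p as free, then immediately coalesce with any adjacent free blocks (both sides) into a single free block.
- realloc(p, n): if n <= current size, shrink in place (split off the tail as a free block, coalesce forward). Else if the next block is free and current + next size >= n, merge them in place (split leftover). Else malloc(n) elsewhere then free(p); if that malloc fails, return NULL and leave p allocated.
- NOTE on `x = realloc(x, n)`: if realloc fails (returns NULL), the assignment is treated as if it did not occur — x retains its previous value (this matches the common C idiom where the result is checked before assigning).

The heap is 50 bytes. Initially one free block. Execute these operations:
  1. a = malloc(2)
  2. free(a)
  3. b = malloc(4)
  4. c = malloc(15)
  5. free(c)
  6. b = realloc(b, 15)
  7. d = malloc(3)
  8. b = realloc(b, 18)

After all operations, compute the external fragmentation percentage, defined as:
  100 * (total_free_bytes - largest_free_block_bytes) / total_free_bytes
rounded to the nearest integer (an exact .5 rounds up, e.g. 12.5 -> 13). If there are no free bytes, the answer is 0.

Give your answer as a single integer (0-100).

Answer: 48

Derivation:
Op 1: a = malloc(2) -> a = 0; heap: [0-1 ALLOC][2-49 FREE]
Op 2: free(a) -> (freed a); heap: [0-49 FREE]
Op 3: b = malloc(4) -> b = 0; heap: [0-3 ALLOC][4-49 FREE]
Op 4: c = malloc(15) -> c = 4; heap: [0-3 ALLOC][4-18 ALLOC][19-49 FREE]
Op 5: free(c) -> (freed c); heap: [0-3 ALLOC][4-49 FREE]
Op 6: b = realloc(b, 15) -> b = 0; heap: [0-14 ALLOC][15-49 FREE]
Op 7: d = malloc(3) -> d = 15; heap: [0-14 ALLOC][15-17 ALLOC][18-49 FREE]
Op 8: b = realloc(b, 18) -> b = 18; heap: [0-14 FREE][15-17 ALLOC][18-35 ALLOC][36-49 FREE]
Free blocks: [15 14] total_free=29 largest=15 -> 100*(29-15)/29 = 1400/29 ≈ 48.276 -> rounds to 48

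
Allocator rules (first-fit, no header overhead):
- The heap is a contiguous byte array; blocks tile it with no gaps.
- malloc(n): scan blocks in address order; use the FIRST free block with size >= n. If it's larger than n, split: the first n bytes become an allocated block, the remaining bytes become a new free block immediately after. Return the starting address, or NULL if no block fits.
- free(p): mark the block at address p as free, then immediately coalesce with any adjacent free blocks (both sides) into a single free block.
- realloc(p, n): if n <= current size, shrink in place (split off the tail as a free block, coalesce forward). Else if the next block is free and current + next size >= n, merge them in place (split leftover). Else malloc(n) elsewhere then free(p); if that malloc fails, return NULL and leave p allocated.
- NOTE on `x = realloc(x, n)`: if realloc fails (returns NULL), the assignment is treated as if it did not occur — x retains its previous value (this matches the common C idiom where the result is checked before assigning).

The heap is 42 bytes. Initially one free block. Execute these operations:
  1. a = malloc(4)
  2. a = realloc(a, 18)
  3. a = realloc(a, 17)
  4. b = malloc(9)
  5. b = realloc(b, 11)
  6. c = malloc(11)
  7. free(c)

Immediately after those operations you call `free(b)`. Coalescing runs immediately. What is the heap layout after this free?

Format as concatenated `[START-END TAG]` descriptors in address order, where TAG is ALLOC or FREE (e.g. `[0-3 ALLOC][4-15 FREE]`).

Op 1: a = malloc(4) -> a = 0; heap: [0-3 ALLOC][4-41 FREE]
Op 2: a = realloc(a, 18) -> a = 0; heap: [0-17 ALLOC][18-41 FREE]
Op 3: a = realloc(a, 17) -> a = 0; heap: [0-16 ALLOC][17-41 FREE]
Op 4: b = malloc(9) -> b = 17; heap: [0-16 ALLOC][17-25 ALLOC][26-41 FREE]
Op 5: b = realloc(b, 11) -> b = 17; heap: [0-16 ALLOC][17-27 ALLOC][28-41 FREE]
Op 6: c = malloc(11) -> c = 28; heap: [0-16 ALLOC][17-27 ALLOC][28-38 ALLOC][39-41 FREE]
Op 7: free(c) -> (freed c); heap: [0-16 ALLOC][17-27 ALLOC][28-41 FREE]
free(b): b = 17 -> block [17-27 ALLOC]; mark free, coalesce with adjacent free neighbors -> [0-16 ALLOC][17-41 FREE]

Answer: [0-16 ALLOC][17-41 FREE]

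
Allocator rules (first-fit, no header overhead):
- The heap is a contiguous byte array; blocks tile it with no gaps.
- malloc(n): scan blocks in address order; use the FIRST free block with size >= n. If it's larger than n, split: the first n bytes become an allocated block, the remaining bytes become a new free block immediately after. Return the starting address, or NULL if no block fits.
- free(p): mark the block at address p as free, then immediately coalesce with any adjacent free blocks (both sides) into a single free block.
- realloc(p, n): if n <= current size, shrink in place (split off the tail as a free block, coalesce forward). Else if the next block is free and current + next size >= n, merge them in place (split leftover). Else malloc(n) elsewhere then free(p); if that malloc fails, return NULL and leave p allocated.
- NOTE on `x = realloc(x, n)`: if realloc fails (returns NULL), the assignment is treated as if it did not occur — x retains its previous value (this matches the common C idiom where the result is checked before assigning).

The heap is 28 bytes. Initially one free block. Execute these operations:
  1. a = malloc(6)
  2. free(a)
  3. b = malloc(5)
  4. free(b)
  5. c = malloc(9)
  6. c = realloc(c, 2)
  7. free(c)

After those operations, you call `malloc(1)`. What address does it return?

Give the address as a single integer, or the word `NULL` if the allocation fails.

Answer: 0

Derivation:
Op 1: a = malloc(6) -> a = 0; heap: [0-5 ALLOC][6-27 FREE]
Op 2: free(a) -> (freed a); heap: [0-27 FREE]
Op 3: b = malloc(5) -> b = 0; heap: [0-4 ALLOC][5-27 FREE]
Op 4: free(b) -> (freed b); heap: [0-27 FREE]
Op 5: c = malloc(9) -> c = 0; heap: [0-8 ALLOC][9-27 FREE]
Op 6: c = realloc(c, 2) -> c = 0; heap: [0-1 ALLOC][2-27 FREE]
Op 7: free(c) -> (freed c); heap: [0-27 FREE]
malloc(1): first-fit scan over [0-27 FREE] -> 0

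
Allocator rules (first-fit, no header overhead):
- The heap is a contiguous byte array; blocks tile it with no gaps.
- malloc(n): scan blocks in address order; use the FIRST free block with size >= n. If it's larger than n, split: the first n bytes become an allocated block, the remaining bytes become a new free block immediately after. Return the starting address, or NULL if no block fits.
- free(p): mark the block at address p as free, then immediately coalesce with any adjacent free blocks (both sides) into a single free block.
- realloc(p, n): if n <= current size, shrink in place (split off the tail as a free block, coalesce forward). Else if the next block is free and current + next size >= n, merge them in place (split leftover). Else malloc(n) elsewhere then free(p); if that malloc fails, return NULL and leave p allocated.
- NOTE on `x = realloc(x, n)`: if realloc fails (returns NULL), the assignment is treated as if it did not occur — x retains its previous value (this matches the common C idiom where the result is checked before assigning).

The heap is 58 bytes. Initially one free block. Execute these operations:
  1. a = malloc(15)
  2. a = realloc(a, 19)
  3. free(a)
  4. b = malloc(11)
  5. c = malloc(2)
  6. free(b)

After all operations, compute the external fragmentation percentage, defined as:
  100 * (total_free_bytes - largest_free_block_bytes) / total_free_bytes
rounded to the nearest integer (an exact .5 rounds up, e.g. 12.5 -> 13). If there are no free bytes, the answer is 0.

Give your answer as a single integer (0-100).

Op 1: a = malloc(15) -> a = 0; heap: [0-14 ALLOC][15-57 FREE]
Op 2: a = realloc(a, 19) -> a = 0; heap: [0-18 ALLOC][19-57 FREE]
Op 3: free(a) -> (freed a); heap: [0-57 FREE]
Op 4: b = malloc(11) -> b = 0; heap: [0-10 ALLOC][11-57 FREE]
Op 5: c = malloc(2) -> c = 11; heap: [0-10 ALLOC][11-12 ALLOC][13-57 FREE]
Op 6: free(b) -> (freed b); heap: [0-10 FREE][11-12 ALLOC][13-57 FREE]
Free blocks: [11 45] total_free=56 largest=45 -> 100*(56-45)/56 = 1100/56 ≈ 19.643 -> rounds to 20

Answer: 20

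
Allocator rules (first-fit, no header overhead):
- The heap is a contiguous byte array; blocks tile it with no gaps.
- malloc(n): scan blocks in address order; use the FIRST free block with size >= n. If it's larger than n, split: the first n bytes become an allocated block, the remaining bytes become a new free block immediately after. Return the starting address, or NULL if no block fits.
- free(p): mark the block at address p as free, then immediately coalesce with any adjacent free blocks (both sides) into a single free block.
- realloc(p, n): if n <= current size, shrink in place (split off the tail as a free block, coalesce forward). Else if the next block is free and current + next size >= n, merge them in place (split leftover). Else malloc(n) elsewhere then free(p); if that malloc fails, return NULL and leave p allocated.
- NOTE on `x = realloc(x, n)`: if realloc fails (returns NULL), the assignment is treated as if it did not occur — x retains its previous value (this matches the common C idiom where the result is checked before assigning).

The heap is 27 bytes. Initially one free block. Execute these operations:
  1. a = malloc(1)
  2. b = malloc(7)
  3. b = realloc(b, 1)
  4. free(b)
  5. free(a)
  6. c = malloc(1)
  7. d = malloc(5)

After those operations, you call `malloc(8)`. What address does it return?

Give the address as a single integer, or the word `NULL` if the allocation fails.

Answer: 6

Derivation:
Op 1: a = malloc(1) -> a = 0; heap: [0-0 ALLOC][1-26 FREE]
Op 2: b = malloc(7) -> b = 1; heap: [0-0 ALLOC][1-7 ALLOC][8-26 FREE]
Op 3: b = realloc(b, 1) -> b = 1; heap: [0-0 ALLOC][1-1 ALLOC][2-26 FREE]
Op 4: free(b) -> (freed b); heap: [0-0 ALLOC][1-26 FREE]
Op 5: free(a) -> (freed a); heap: [0-26 FREE]
Op 6: c = malloc(1) -> c = 0; heap: [0-0 ALLOC][1-26 FREE]
Op 7: d = malloc(5) -> d = 1; heap: [0-0 ALLOC][1-5 ALLOC][6-26 FREE]
malloc(8): first-fit scan over [0-0 ALLOC][1-5 ALLOC][6-26 FREE] -> 6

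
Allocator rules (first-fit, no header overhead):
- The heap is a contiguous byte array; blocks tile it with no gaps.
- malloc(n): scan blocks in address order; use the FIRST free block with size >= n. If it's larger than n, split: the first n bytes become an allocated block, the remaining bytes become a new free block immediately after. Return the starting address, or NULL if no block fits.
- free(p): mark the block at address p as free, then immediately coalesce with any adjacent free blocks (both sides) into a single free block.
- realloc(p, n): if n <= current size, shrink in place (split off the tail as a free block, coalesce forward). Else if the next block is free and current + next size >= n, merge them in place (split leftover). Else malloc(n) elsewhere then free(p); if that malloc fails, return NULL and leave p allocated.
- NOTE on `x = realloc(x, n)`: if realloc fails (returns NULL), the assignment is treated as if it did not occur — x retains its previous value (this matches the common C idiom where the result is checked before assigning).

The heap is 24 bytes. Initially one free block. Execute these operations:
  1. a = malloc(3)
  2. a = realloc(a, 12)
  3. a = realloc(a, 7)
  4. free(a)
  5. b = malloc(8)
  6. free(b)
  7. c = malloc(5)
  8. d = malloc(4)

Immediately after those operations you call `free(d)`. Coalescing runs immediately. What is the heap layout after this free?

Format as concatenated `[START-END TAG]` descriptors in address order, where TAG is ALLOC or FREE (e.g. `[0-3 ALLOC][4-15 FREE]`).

Op 1: a = malloc(3) -> a = 0; heap: [0-2 ALLOC][3-23 FREE]
Op 2: a = realloc(a, 12) -> a = 0; heap: [0-11 ALLOC][12-23 FREE]
Op 3: a = realloc(a, 7) -> a = 0; heap: [0-6 ALLOC][7-23 FREE]
Op 4: free(a) -> (freed a); heap: [0-23 FREE]
Op 5: b = malloc(8) -> b = 0; heap: [0-7 ALLOC][8-23 FREE]
Op 6: free(b) -> (freed b); heap: [0-23 FREE]
Op 7: c = malloc(5) -> c = 0; heap: [0-4 ALLOC][5-23 FREE]
Op 8: d = malloc(4) -> d = 5; heap: [0-4 ALLOC][5-8 ALLOC][9-23 FREE]
free(d): d = 5 -> block [5-8 ALLOC]; mark free, coalesce with adjacent free neighbors -> [0-4 ALLOC][5-23 FREE]

Answer: [0-4 ALLOC][5-23 FREE]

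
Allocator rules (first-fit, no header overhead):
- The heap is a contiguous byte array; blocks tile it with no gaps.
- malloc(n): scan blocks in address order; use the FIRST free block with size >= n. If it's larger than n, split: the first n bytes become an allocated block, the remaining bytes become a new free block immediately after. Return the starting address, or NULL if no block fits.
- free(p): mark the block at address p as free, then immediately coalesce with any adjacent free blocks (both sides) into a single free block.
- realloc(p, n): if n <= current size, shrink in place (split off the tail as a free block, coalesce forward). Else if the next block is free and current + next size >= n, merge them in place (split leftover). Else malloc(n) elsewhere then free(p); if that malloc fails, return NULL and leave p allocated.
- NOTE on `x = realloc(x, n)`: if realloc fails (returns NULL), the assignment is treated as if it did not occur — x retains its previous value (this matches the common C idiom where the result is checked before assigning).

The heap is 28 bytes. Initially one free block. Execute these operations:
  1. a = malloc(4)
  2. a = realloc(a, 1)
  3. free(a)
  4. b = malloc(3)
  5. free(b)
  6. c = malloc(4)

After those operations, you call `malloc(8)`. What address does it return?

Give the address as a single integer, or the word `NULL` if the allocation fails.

Answer: 4

Derivation:
Op 1: a = malloc(4) -> a = 0; heap: [0-3 ALLOC][4-27 FREE]
Op 2: a = realloc(a, 1) -> a = 0; heap: [0-0 ALLOC][1-27 FREE]
Op 3: free(a) -> (freed a); heap: [0-27 FREE]
Op 4: b = malloc(3) -> b = 0; heap: [0-2 ALLOC][3-27 FREE]
Op 5: free(b) -> (freed b); heap: [0-27 FREE]
Op 6: c = malloc(4) -> c = 0; heap: [0-3 ALLOC][4-27 FREE]
malloc(8): first-fit scan over [0-3 ALLOC][4-27 FREE] -> 4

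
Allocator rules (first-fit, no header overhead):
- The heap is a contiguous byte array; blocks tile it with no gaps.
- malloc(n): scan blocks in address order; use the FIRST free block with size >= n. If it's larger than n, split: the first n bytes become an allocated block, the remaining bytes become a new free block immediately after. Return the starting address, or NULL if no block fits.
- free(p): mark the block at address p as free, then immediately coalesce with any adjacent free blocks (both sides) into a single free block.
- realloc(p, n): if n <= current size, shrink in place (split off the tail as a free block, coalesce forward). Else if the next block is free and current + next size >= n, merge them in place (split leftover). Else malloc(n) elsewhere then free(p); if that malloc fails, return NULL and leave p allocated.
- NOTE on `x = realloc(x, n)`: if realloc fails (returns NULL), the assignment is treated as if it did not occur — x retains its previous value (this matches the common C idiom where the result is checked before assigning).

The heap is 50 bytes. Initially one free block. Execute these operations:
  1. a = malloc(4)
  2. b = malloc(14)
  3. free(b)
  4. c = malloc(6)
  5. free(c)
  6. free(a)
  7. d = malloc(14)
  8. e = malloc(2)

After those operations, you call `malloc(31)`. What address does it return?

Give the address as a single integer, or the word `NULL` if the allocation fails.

Answer: 16

Derivation:
Op 1: a = malloc(4) -> a = 0; heap: [0-3 ALLOC][4-49 FREE]
Op 2: b = malloc(14) -> b = 4; heap: [0-3 ALLOC][4-17 ALLOC][18-49 FREE]
Op 3: free(b) -> (freed b); heap: [0-3 ALLOC][4-49 FREE]
Op 4: c = malloc(6) -> c = 4; heap: [0-3 ALLOC][4-9 ALLOC][10-49 FREE]
Op 5: free(c) -> (freed c); heap: [0-3 ALLOC][4-49 FREE]
Op 6: free(a) -> (freed a); heap: [0-49 FREE]
Op 7: d = malloc(14) -> d = 0; heap: [0-13 ALLOC][14-49 FREE]
Op 8: e = malloc(2) -> e = 14; heap: [0-13 ALLOC][14-15 ALLOC][16-49 FREE]
malloc(31): first-fit scan over [0-13 ALLOC][14-15 ALLOC][16-49 FREE] -> 16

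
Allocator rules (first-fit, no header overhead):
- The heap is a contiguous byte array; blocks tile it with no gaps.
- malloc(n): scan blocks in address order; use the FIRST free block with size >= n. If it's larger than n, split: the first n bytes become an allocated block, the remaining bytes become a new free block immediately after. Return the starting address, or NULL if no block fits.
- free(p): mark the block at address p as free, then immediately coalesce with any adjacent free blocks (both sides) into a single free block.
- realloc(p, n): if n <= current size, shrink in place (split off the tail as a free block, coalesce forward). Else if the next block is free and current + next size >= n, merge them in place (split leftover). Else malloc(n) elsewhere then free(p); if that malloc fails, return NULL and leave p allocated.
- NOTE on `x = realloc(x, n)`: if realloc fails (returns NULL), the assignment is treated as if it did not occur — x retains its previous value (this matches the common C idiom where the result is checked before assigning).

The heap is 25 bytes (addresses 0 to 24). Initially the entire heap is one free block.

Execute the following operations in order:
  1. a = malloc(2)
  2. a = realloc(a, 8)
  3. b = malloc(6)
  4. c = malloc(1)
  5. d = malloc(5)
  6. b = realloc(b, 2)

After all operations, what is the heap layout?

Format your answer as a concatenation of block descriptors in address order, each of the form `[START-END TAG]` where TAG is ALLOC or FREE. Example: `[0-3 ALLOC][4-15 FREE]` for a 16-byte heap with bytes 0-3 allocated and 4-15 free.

Answer: [0-7 ALLOC][8-9 ALLOC][10-13 FREE][14-14 ALLOC][15-19 ALLOC][20-24 FREE]

Derivation:
Op 1: a = malloc(2) -> a = 0; heap: [0-1 ALLOC][2-24 FREE]
Op 2: a = realloc(a, 8) -> a = 0; heap: [0-7 ALLOC][8-24 FREE]
Op 3: b = malloc(6) -> b = 8; heap: [0-7 ALLOC][8-13 ALLOC][14-24 FREE]
Op 4: c = malloc(1) -> c = 14; heap: [0-7 ALLOC][8-13 ALLOC][14-14 ALLOC][15-24 FREE]
Op 5: d = malloc(5) -> d = 15; heap: [0-7 ALLOC][8-13 ALLOC][14-14 ALLOC][15-19 ALLOC][20-24 FREE]
Op 6: b = realloc(b, 2) -> b = 8; heap: [0-7 ALLOC][8-9 ALLOC][10-13 FREE][14-14 ALLOC][15-19 ALLOC][20-24 FREE]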